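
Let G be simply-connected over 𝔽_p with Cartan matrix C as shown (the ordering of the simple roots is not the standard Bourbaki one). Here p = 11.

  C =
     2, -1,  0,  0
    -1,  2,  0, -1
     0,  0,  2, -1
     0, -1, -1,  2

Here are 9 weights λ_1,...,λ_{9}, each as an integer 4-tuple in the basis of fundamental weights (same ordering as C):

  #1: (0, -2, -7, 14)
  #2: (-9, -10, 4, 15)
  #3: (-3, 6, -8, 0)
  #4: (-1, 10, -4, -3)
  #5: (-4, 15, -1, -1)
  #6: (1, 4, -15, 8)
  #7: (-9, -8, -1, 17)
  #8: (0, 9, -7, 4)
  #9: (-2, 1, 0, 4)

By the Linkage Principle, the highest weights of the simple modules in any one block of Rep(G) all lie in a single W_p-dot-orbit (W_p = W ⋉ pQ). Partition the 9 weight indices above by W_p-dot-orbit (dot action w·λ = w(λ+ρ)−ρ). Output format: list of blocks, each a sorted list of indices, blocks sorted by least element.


Root system A_4: the 4×4 matrix C matches after relabeling.

W_11-reps of the 9 weights in Ā_11 (same 4-coord order as C):

  λ_1+ρ ↦ (1, 3, 2, 5);  λ_2+ρ ↦ (1, 1, 1, 5);  λ_3+ρ ↦ (1, 1, 1, 5);  λ_4+ρ ↦ (0, 6, 2, 3);  λ_5+ρ ↦ (0, 6, 2, 3);  λ_6+ρ ↦ (0, 3, 4, 2);  λ_7+ρ ↦ (0, 4, 3, 4);  λ_8+ρ ↦ (4, 5, 0, 1);  λ_9+ρ ↦ (1, 1, 1, 5)

These 9 weights hit 6 W_11-dot-orbits; sizes (1, 3, 2, 1, 1, 1):

[[1], [2, 3, 9], [4, 5], [6], [7], [8]]


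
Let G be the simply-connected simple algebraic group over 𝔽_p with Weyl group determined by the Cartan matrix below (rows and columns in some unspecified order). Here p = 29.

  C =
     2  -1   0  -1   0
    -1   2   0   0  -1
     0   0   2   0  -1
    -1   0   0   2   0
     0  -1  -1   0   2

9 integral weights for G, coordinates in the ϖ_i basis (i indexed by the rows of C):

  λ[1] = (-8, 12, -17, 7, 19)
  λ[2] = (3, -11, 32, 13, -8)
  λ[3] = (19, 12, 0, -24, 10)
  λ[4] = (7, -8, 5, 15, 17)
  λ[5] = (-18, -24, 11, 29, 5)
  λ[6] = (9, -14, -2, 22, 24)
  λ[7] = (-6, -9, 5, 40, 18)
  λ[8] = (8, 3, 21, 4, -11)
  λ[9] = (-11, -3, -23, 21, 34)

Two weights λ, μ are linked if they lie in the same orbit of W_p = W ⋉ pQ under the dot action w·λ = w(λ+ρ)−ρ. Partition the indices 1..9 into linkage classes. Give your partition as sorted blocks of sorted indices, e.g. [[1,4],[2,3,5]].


C ↔ A_5 under row/col permutation; |W(A_5)| = 720.

W_29-reps of the 9 weights in Ā_29 (same 5-coord order as C):

  λ_1 → (3, 6, 11, 4, 4) · λ_2 → (3, 6, 11, 4, 4) · λ_3 → (3, 6, 11, 4, 4) · λ_4 → (1, 7, 6, 4, 5) · λ_5 → (1, 7, 6, 4, 5) · λ_6 → (3, 6, 11, 4, 4) · λ_7 → (1, 7, 6, 4, 5) · λ_8 → (3, 6, 11, 4, 4) · λ_9 → (4, 6, 6, 2, 1)

3 distinct reps among the 9 weights ⇒ 3 W_29-linkage classes:

[[1, 2, 3, 6, 8], [4, 5, 7], [9]]


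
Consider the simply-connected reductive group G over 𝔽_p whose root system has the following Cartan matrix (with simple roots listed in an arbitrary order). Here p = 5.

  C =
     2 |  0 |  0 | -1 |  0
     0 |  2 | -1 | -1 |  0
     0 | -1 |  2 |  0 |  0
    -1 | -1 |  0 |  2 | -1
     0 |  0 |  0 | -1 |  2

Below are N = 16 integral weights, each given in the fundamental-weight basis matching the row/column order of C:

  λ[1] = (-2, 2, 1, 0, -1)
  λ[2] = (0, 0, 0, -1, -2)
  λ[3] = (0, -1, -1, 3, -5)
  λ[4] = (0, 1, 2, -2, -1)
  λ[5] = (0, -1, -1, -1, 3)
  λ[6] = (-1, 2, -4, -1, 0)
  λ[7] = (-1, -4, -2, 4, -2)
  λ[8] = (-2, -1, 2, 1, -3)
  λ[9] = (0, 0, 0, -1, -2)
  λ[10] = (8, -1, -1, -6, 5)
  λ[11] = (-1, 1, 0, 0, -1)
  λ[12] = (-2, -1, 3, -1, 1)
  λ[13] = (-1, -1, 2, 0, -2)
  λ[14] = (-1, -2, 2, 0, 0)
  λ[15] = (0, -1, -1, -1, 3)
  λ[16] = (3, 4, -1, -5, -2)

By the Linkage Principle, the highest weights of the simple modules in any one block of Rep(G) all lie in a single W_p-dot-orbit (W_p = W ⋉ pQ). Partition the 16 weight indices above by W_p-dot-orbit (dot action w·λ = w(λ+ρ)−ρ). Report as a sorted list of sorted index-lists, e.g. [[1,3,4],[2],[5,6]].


C ↔ D_5 under row/col permutation; |W(D_5)| = 1920.

Alcove-folded reps (p=5, 16 weights, presented ϖ-order):

    1: (0, 0, 1, 0, 1)
    2: (0, 0, 1, 1, 0)
    3: (1, 0, 0, 0, 4)
    4: (0, 0, 3, 0, 1)
    5: (1, 0, 0, 0, 4)
    6: (0, 0, 3, 0, 1)
    7: (0, 0, 3, 0, 1)
    8: (0, 1, 2, 0, 1)
    9: (0, 0, 1, 1, 0)
    10: (1, 0, 0, 0, 4)
    11: (0, 0, 1, 1, 0)
    12: (0, 0, 3, 0, 1)
    13: (0, 0, 3, 0, 1)
    14: (0, 1, 2, 0, 1)
    15: (1, 0, 0, 0, 4)
    16: (1, 0, 0, 0, 4)

Grouping the 16 weights by Ā_5-representative: 5 linkage classes.

[[1], [2, 9, 11], [3, 5, 10, 15, 16], [4, 6, 7, 12, 13], [8, 14]]


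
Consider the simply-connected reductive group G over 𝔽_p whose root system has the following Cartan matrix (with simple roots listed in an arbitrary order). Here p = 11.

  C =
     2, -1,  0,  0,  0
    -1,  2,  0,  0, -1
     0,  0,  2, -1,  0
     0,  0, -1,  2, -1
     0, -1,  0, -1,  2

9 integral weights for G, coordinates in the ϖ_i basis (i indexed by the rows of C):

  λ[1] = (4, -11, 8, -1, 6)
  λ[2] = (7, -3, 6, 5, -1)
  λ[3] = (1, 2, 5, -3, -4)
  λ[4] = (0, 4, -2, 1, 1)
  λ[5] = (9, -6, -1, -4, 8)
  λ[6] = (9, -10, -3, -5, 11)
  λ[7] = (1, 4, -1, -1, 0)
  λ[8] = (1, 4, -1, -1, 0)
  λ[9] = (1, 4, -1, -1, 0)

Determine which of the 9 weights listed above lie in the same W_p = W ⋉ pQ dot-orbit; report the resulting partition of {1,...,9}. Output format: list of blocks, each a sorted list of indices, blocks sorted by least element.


A_5 Cartan matrix, 5 simple roots permuted; ρ=(1,1,1,1,1).

Folding the 9 weights λ_j+ρ into Ā_11 (reps in the given 5-coord order):

  λ_1+ρ ↦ (0, 2, 1, 3, 0) · λ_2+ρ ↦ (0, 2, 1, 3, 0) · λ_3+ρ ↦ (0, 2, 1, 3, 0) · λ_4+ρ ↦ (1, 5, 1, 1, 2) · λ_5+ρ ↦ (2, 5, 0, 0, 1) · λ_6+ρ ↦ (1, 5, 1, 1, 2) · λ_7+ρ ↦ (2, 5, 0, 0, 1) · λ_8+ρ ↦ (2, 5, 0, 0, 1) · λ_9+ρ ↦ (2, 5, 0, 0, 1)

3 distinct reps among the 9 weights ⇒ 3 W_11-linkage classes:

[[1, 2, 3], [4, 6], [5, 7, 8, 9]]


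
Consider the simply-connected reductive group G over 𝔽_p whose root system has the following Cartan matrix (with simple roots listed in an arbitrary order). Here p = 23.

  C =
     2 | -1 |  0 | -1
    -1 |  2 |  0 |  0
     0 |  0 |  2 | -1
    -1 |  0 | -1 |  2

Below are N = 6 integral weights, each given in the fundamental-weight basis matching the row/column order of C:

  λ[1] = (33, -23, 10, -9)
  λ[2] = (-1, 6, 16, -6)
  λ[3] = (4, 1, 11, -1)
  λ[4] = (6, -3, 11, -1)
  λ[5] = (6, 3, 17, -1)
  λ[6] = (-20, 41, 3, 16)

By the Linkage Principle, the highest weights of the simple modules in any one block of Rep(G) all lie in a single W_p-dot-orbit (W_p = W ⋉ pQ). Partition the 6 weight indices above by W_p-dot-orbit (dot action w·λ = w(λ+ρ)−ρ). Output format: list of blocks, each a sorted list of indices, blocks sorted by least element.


A_4 Cartan matrix, 4 simple roots permuted; ρ=(1,1,1,1).

Each λ_j+ρ reduced to Ā_23; 4-tuples below use C's row order:

  1: (1, 8, 8, 3) · 2: (5, 2, 12, 0) · 3: (5, 2, 12, 0) · 4: (5, 2, 12, 0) · 5: (5, 2, 12, 0) · 6: (0, 2, 2, 17)

Partition of {1..6} into 3 W_23-dot-orbits:

[[1], [2, 3, 4, 5], [6]]


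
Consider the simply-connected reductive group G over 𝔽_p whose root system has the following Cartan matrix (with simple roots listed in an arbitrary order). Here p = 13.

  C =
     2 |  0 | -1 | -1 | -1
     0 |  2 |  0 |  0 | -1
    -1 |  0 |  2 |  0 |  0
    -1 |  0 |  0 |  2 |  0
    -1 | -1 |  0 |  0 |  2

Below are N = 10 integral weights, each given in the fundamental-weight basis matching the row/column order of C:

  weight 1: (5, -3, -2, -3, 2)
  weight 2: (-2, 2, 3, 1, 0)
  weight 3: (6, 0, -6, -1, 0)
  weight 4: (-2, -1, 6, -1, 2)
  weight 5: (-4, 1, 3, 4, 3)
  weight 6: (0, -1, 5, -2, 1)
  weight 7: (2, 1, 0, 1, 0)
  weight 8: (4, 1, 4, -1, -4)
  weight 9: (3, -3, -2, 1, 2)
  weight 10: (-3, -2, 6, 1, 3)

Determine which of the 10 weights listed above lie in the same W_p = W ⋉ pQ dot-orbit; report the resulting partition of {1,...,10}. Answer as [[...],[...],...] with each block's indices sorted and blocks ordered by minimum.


Cartan matrix: type D_5 (|W|=1920); un-permuting the 5 rows.

Alcove-folded reps (p=13, 10 weights, presented ϖ-order):

  λ_1+ρ ↦ (3, 2, 1, 2, 1);  λ_2+ρ ↦ (1, 3, 3, 1, 0);  λ_3+ρ ↦ (2, 1, 5, 0, 1);  λ_4+ρ ↦ (0, 0, 6, 1, 2);  λ_5+ρ ↦ (3, 2, 1, 2, 1);  λ_6+ρ ↦ (0, 0, 6, 1, 2);  λ_7+ρ ↦ (3, 2, 1, 2, 1);  λ_8+ρ ↦ (2, 1, 5, 0, 1);  λ_9+ρ ↦ (3, 2, 1, 2, 1);  λ_10+ρ ↦ (2, 1, 5, 0, 1)

These 10 weights hit 4 W_13-dot-orbits; sizes (4, 1, 3, 2):

[[1, 5, 7, 9], [2], [3, 8, 10], [4, 6]]


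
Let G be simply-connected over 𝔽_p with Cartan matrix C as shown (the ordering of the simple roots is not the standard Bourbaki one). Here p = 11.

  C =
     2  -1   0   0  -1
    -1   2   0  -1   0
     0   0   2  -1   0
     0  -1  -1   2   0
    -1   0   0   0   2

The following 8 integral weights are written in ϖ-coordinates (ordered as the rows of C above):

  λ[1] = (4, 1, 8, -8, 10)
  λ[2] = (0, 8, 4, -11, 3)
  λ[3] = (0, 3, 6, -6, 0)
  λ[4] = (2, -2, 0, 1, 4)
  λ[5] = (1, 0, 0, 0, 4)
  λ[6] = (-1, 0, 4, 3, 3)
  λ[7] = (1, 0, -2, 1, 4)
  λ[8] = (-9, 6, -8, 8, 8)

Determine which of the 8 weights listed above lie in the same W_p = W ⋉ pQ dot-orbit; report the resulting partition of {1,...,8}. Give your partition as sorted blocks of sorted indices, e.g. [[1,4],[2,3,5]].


C ↔ A_5 under row/col permutation; |W(A_5)| = 720.

λ_j+ρ reflected into Ā_11 (⟨·,θ^∨⟩≤11); 5-tuples as given:

  [1] (0, 0, 2, 5, 2)
  [2] (0, 1, 2, 4, 1)
  [3] (0, 1, 2, 4, 1)
  [4] (2, 1, 1, 1, 5)
  [5] (2, 1, 1, 1, 5)
  [6] (0, 1, 2, 4, 1)
  [7] (2, 1, 1, 1, 5)
  [8] (2, 1, 1, 1, 5)

3 distinct reps among the 8 weights ⇒ 3 W_11-linkage classes:

[[1], [2, 3, 6], [4, 5, 7, 8]]


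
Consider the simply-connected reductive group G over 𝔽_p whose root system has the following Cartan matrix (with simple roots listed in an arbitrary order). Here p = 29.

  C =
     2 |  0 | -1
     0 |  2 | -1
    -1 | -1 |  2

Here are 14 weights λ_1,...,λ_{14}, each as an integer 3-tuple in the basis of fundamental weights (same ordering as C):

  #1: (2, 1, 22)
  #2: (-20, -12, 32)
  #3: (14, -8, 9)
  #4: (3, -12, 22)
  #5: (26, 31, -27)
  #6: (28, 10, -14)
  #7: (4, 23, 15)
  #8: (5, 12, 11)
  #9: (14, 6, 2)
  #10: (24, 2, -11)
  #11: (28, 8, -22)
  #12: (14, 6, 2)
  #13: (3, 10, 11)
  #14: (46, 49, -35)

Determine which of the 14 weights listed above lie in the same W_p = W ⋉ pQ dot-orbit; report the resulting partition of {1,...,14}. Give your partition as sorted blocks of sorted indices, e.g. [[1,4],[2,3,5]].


C ↔ A_3 under row/col permutation; |W(A_3)| = 24.

λ_j+ρ reflected into Ā_29 (⟨·,θ^∨⟩≤29); 3-tuples as given:

  [1] (3, 2, 23);  [2] (15, 7, 3);  [3] (15, 7, 3);  [4] (4, 11, 12);  [5] (3, 2, 23);  [6] (16, 2, 11);  [7] (11, 8, 5);  [8] (4, 11, 12);  [9] (15, 7, 3);  [10] (15, 7, 3);  [11] (8, 12, 9);  [12] (15, 7, 3);  [13] (4, 11, 12);  [14] (11, 8, 5)

Grouping the 14 weights by Ā_29-representative: 6 linkage classes.

[[1, 5], [2, 3, 9, 10, 12], [4, 8, 13], [6], [7, 14], [11]]


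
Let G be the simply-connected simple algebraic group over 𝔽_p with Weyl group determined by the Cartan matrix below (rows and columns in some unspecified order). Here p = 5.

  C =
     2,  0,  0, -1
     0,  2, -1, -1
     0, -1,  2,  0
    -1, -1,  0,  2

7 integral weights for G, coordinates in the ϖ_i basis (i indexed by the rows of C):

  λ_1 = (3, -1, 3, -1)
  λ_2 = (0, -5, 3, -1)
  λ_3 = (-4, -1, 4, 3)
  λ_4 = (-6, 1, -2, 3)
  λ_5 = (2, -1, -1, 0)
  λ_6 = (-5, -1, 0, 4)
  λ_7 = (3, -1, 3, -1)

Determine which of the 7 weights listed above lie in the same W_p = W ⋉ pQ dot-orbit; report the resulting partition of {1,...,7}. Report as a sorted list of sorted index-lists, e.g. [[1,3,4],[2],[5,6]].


Type A_4, rank 4, |W|=120; reorder rows/cols to standard.

W_5-reps of the 7 weights in Ā_5 (same 4-coord order as C):

  1: (1, 0, 1, 0);  2: (3, 0, 0, 1);  3: (1, 0, 1, 0);  4: (3, 0, 0, 1);  5: (3, 0, 0, 1);  6: (3, 0, 0, 1);  7: (1, 0, 1, 0)

These 7 weights hit 2 W_5-dot-orbits; sizes (3, 4):

[[1, 3, 7], [2, 4, 5, 6]]


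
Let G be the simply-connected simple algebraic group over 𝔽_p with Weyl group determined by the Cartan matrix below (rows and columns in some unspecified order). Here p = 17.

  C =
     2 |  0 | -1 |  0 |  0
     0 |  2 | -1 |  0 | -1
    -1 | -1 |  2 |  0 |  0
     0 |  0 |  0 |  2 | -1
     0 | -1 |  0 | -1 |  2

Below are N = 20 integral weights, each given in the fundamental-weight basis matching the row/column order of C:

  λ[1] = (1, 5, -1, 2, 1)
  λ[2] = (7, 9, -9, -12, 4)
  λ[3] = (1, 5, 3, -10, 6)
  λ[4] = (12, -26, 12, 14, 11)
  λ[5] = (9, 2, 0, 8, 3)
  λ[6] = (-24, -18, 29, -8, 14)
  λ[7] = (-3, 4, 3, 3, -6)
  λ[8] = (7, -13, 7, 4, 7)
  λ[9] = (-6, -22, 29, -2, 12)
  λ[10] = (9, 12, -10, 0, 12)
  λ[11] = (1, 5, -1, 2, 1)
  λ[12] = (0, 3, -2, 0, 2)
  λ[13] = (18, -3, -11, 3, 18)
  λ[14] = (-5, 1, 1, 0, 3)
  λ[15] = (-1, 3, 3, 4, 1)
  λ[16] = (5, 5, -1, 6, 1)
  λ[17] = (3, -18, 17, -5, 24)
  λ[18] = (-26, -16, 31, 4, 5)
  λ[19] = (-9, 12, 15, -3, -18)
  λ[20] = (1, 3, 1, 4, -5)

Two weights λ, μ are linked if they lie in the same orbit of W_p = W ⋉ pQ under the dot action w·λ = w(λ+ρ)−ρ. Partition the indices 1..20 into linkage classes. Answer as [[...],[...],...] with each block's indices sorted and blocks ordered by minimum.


A_5 Cartan matrix, 5 simple roots permuted; ρ=(1,1,1,1,1).

Ā_17 reps of the 20 weights (A_5, coords as presented):

  λ_1 → (2, 6, 0, 3, 2)
  λ_2 → (0, 4, 4, 5, 2)
  λ_3 → (0, 4, 4, 5, 2)
  λ_4 → (2, 0, 2, 1, 4)
  λ_5 → (0, 3, 1, 1, 3)
  λ_6 → (0, 4, 4, 5, 2)
  λ_7 → (2, 0, 2, 1, 4)
  λ_8 → (4, 4, 4, 1, 4)
  λ_9 → (4, 4, 4, 1, 4)
  λ_10 → (0, 3, 1, 1, 3)
  λ_11 → (2, 6, 0, 3, 2)
  λ_12 → (0, 3, 1, 1, 3)
  λ_13 → (0, 4, 4, 5, 2)
  λ_14 → (2, 0, 2, 1, 4)
  λ_15 → (0, 4, 4, 5, 2)
  λ_16 → (2, 6, 0, 3, 2)
  λ_17 → (4, 4, 4, 1, 4)
  λ_18 → (2, 6, 0, 3, 2)
  λ_19 → (2, 0, 2, 1, 4)
  λ_20 → (2, 0, 2, 1, 4)

These 20 weights hit 5 W_17-dot-orbits; sizes (4, 5, 5, 3, 3):

[[1, 11, 16, 18], [2, 3, 6, 13, 15], [4, 7, 14, 19, 20], [5, 10, 12], [8, 9, 17]]


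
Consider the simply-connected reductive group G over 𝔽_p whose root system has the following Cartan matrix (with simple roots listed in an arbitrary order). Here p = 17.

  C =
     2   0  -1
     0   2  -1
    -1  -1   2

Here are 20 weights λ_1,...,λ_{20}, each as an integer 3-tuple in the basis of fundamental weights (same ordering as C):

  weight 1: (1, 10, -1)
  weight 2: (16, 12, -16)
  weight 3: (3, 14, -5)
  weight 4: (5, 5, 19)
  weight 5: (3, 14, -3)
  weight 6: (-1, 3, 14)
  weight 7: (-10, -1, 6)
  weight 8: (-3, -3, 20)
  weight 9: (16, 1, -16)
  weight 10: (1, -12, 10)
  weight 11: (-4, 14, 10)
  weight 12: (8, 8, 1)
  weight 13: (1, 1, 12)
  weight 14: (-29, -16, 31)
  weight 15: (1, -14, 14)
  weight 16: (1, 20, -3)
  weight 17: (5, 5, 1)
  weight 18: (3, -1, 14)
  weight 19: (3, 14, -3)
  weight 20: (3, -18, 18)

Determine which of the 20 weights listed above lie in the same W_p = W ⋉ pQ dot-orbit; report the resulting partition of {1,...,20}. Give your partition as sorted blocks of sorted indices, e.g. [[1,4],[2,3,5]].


Root system A_3: the 3×3 matrix C matches after relabeling.

Folding the 20 weights λ_j+ρ into Ā_17 (reps in the given 3-coord order):

  1: (2, 11, 0)
  2: (2, 2, 13)
  3: (0, 11, 4)
  4: (6, 6, 2)
  5: (2, 13, 2)
  6: (2, 2, 13)
  7: (7, 2, 0)
  8: (2, 2, 13)
  9: (2, 13, 2)
  10: (2, 11, 0)
  11: (6, 6, 2)
  12: (6, 6, 2)
  13: (2, 2, 13)
  14: (2, 11, 0)
  15: (2, 13, 2)
  16: (2, 13, 2)
  17: (6, 6, 2)
  18: (2, 2, 13)
  19: (2, 13, 2)
  20: (2, 11, 0)

The 20 indices split into 6 linkage classes (same alcove rep ⇔ same W_17-dot-orbit):

[[1, 10, 14, 20], [2, 6, 8, 13, 18], [3], [4, 11, 12, 17], [5, 9, 15, 16, 19], [7]]


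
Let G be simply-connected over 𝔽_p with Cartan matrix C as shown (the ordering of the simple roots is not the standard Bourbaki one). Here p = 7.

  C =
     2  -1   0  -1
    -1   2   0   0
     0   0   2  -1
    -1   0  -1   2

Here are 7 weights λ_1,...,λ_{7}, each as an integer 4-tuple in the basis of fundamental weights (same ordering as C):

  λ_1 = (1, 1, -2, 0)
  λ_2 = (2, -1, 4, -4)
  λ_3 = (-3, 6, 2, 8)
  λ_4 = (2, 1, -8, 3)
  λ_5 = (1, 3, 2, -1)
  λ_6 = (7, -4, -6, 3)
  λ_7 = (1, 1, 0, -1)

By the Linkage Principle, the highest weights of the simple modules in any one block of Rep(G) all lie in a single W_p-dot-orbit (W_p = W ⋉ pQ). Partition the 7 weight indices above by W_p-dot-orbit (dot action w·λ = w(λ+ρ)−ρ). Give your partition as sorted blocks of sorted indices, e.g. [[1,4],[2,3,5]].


A_4 Cartan matrix, 4 simple roots permuted; ρ=(1,1,1,1).

λ_j+ρ reflected into Ā_7 (⟨·,θ^∨⟩≤7); 4-tuples as given:

    λ_1 → (2, 2, 1, 0)
    λ_2 → (0, 0, 2, 3)
    λ_3 → (0, 0, 2, 3)
    λ_4 → (0, 0, 2, 3)
    λ_5 → (2, 2, 1, 0)
    λ_6 → (2, 2, 1, 0)
    λ_7 → (2, 2, 1, 0)

Linkage partition of the 7 weights (2 classes, p=7):

[[1, 5, 6, 7], [2, 3, 4]]


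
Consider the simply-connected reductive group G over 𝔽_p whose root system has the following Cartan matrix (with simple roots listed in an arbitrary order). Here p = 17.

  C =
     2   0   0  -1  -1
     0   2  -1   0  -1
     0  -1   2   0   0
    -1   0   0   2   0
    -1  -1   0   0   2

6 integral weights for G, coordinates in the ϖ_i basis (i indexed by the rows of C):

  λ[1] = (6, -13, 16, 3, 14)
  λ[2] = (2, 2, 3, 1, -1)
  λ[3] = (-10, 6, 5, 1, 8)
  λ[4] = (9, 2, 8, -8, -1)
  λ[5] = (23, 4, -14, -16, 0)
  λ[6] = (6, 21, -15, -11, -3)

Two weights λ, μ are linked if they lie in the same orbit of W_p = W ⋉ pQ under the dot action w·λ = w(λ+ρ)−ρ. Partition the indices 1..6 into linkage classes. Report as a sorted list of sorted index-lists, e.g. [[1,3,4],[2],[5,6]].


C ↔ A_5 under row/col permutation; |W(A_5)| = 720.

Folding the 6 weights λ_j+ρ into Ā_17 (reps in the given 5-coord order):

  λ_1+ρ ↦ (3, 3, 4, 2, 0) · λ_2+ρ ↦ (3, 3, 4, 2, 0) · λ_3+ρ ↦ (2, 7, 1, 2, 0) · λ_4+ρ ↦ (3, 3, 4, 2, 0) · λ_5+ρ ↦ (2, 7, 1, 2, 0) · λ_6+ρ ↦ (3, 3, 4, 2, 0)

These 6 weights hit 2 W_17-dot-orbits; sizes (4, 2):

[[1, 2, 4, 6], [3, 5]]


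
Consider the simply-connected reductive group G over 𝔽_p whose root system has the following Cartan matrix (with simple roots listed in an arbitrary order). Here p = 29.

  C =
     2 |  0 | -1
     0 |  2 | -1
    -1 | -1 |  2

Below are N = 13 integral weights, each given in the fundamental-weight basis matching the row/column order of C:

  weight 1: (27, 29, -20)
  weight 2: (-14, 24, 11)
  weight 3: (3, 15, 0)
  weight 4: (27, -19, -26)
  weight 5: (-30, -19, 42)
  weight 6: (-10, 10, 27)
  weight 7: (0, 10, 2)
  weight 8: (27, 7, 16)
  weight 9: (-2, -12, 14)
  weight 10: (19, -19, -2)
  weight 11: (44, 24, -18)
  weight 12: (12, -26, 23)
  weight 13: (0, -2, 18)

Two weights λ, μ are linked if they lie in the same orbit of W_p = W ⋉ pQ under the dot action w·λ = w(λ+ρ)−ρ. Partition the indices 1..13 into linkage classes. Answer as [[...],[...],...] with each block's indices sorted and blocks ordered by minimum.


Cartan matrix: type A_3 (|W|=24); un-permuting the 3 rows.

Folding the 13 weights λ_j+ρ into Ā_29 (reps in the given 3-coord order):

  1: (1, 1, 18);  2: (4, 16, 1);  3: (4, 16, 1);  4: (1, 11, 3);  5: (11, 0, 4);  6: (1, 1, 18);  7: (1, 11, 3);  8: (4, 16, 1);  9: (1, 11, 3);  10: (1, 1, 18);  11: (4, 16, 1);  12: (4, 16, 1);  13: (1, 1, 18)

Linkage partition of the 13 weights (4 classes, p=29):

[[1, 6, 10, 13], [2, 3, 8, 11, 12], [4, 7, 9], [5]]


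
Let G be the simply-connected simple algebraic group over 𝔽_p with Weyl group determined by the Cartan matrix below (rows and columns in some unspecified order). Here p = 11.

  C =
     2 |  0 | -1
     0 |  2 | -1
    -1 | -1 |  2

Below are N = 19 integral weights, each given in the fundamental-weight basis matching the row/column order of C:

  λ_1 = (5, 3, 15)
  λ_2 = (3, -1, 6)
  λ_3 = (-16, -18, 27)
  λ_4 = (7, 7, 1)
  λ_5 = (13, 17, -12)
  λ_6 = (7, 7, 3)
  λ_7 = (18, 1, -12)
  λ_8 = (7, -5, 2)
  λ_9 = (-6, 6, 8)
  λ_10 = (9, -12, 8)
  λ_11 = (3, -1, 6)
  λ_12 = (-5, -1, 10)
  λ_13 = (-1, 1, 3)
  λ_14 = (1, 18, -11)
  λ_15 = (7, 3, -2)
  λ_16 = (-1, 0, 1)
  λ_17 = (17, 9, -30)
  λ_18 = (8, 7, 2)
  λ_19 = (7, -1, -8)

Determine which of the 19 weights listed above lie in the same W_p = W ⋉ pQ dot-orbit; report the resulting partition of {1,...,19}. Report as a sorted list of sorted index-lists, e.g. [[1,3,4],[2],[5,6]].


C ↔ A_3 under row/col permutation; |W(A_3)| = 24.

W_11-reps of the 19 weights in Ā_11 (same 3-coord order as C):

  1: (0, 2, 4);  2: (4, 0, 7);  3: (0, 2, 4);  4: (1, 1, 2);  5: (7, 3, 1);  6: (1, 1, 2);  7: (0, 1, 2);  8: (7, 3, 1);  9: (0, 2, 4);  10: (0, 1, 2);  11: (4, 0, 7);  12: (4, 0, 7);  13: (0, 2, 4);  14: (0, 1, 2);  15: (7, 3, 1);  16: (0, 1, 2);  17: (1, 7, 0);  18: (0, 1, 2);  19: (1, 7, 0)

Grouping the 19 weights by Ā_11-representative: 6 linkage classes.

[[1, 3, 9, 13], [2, 11, 12], [4, 6], [5, 8, 15], [7, 10, 14, 16, 18], [17, 19]]


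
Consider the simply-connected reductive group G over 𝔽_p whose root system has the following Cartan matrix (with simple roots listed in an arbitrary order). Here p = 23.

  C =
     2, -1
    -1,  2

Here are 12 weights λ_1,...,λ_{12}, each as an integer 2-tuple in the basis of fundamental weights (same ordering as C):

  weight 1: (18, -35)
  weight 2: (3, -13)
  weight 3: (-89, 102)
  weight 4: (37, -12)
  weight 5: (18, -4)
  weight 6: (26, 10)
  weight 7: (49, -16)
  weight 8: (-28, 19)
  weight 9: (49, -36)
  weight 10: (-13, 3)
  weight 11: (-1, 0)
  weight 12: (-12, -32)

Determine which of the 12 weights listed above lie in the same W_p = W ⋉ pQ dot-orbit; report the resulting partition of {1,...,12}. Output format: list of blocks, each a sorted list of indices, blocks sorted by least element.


Dynkin diagram of C (from the 2 off-diagonal −1 entries): A_2.

λ_j+ρ reflected into Ā_23 (⟨·,θ^∨⟩≤23); 2-tuples as given:

  λ_1+ρ ↦ (4, 8) · λ_2+ρ ↦ (8, 4) · λ_3+ρ ↦ (8, 4) · λ_4+ρ ↦ (8, 4) · λ_5+ρ ↦ (16, 3) · λ_6+ρ ↦ (8, 4) · λ_7+ρ ↦ (4, 8) · λ_8+ρ ↦ (16, 3) · λ_9+ρ ↦ (8, 4) · λ_10+ρ ↦ (4, 8) · λ_11+ρ ↦ (0, 1) · λ_12+ρ ↦ (4, 8)

These 12 weights hit 4 W_23-dot-orbits; sizes (4, 5, 2, 1):

[[1, 7, 10, 12], [2, 3, 4, 6, 9], [5, 8], [11]]


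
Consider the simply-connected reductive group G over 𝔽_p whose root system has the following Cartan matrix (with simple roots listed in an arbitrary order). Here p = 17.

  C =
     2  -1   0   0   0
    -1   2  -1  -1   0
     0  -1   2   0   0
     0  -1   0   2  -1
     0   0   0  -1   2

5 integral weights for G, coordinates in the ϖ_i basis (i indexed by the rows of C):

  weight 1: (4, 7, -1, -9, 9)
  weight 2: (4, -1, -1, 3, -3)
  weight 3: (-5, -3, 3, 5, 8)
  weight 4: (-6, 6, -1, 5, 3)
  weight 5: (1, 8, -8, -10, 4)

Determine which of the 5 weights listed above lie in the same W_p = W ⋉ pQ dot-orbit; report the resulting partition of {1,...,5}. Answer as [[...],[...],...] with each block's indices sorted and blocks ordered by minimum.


C ↔ D_5 under row/col permutation; |W(D_5)| = 1920.

λ_j+ρ reflected into Ā_17 (⟨·,θ^∨⟩≤17); 5-tuples as given:

  [1] (5, 0, 0, 2, 2) · [2] (5, 0, 0, 2, 2) · [3] (2, 2, 2, 0, 9) · [4] (5, 0, 0, 2, 2) · [5] (5, 0, 0, 2, 2)

The 5 indices split into 2 linkage classes (same alcove rep ⇔ same W_17-dot-orbit):

[[1, 2, 4, 5], [3]]


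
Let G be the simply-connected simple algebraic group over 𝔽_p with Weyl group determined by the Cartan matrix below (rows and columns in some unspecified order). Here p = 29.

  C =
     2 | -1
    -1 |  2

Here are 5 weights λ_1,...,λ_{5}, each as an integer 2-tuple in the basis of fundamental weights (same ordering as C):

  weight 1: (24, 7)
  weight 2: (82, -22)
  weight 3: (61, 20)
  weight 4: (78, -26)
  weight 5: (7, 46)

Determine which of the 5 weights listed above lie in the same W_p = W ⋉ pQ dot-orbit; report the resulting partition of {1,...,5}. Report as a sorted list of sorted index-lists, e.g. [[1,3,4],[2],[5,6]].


Cartan matrix: type A_2 (|W|=6); un-permuting the 2 rows.

Ā_29 reps of the 5 weights (A_2, coords as presented):

  λ_1+ρ ↦ (21, 4) · λ_2+ρ ↦ (21, 4) · λ_3+ρ ↦ (21, 4) · λ_4+ρ ↦ (21, 4) · λ_5+ρ ↦ (18, 3)

The 5 indices split into 2 linkage classes (same alcove rep ⇔ same W_29-dot-orbit):

[[1, 2, 3, 4], [5]]


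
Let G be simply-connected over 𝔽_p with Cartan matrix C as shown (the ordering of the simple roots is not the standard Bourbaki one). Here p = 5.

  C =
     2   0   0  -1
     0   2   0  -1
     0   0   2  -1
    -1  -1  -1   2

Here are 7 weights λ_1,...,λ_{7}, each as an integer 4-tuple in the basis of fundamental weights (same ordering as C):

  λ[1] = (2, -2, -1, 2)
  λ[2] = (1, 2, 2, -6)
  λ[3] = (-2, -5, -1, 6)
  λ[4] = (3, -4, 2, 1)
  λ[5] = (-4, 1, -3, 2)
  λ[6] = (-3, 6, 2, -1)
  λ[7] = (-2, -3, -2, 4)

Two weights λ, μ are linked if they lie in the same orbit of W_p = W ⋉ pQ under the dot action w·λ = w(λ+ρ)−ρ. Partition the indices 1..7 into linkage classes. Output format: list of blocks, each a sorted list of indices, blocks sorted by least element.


C ↔ D_4 under row/col permutation; |W(D_4)| = 192.

Alcove-folded reps (p=5, 7 weights, presented ϖ-order):

    1: (2, 0, 1, 0)
    2: (1, 0, 0, 2)
    3: (0, 1, 1, 1)
    4: (0, 1, 1, 1)
    5: (1, 0, 0, 2)
    6: (1, 0, 0, 2)
    7: (1, 2, 1, 0)

Grouping the 7 weights by Ā_5-representative: 4 linkage classes.

[[1], [2, 5, 6], [3, 4], [7]]


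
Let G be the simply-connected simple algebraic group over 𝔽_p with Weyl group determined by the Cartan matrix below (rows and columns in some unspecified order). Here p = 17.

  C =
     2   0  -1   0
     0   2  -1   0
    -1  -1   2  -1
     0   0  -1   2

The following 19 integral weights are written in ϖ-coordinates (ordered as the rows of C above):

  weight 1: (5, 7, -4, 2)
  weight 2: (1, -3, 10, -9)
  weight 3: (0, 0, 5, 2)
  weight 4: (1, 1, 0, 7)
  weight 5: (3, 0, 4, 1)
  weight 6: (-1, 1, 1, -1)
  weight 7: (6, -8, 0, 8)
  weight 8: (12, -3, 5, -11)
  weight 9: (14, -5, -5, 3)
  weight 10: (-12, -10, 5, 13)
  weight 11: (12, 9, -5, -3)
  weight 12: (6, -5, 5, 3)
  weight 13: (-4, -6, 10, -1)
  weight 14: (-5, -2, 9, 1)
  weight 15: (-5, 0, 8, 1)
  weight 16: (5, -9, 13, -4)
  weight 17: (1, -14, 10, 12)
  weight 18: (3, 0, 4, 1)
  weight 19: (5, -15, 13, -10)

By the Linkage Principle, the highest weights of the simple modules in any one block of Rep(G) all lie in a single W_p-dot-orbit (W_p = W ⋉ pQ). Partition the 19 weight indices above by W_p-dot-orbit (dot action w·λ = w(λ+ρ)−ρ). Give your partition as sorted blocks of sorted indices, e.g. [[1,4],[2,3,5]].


Root system D_4: the 4×4 matrix C matches after relabeling.

W_17-reps of the 19 weights in Ā_17 (same 4-coord order as C):

  [1] (3, 5, 3, 0)
  [2] (2, 2, 1, 8)
  [3] (1, 1, 6, 3)
  [4] (2, 2, 1, 8)
  [5] (4, 1, 5, 2)
  [6] (0, 2, 2, 0)
  [7] (1, 1, 6, 3)
  [8] (7, 4, 0, 4)
  [9] (7, 4, 0, 4)
  [10] (3, 5, 3, 0)
  [11] (7, 4, 0, 4)
  [12] (7, 4, 0, 4)
  [13] (3, 5, 3, 0)
  [14] (4, 1, 5, 2)
  [15] (4, 1, 5, 2)
  [16] (3, 5, 3, 0)
  [17] (7, 4, 0, 4)
  [18] (4, 1, 5, 2)
  [19] (3, 5, 3, 0)

6 distinct reps among the 19 weights ⇒ 6 W_17-linkage classes:

[[1, 10, 13, 16, 19], [2, 4], [3, 7], [5, 14, 15, 18], [6], [8, 9, 11, 12, 17]]


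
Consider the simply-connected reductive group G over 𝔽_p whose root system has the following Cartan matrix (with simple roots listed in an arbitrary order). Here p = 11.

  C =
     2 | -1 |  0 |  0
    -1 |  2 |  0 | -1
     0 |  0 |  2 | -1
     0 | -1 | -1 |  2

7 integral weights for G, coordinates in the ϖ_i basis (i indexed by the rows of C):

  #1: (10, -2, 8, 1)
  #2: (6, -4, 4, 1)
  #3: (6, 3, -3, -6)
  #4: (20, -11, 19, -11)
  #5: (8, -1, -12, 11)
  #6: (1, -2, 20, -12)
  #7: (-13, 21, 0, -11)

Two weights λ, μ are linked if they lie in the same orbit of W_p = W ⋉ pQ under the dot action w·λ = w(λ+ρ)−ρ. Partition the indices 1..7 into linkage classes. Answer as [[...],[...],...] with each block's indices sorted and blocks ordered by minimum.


C ↔ A_4 under row/col permutation; |W(A_4)| = 120.

Ā_11 reps of the 7 weights (A_4, coords as presented):

  1: (0, 1, 1, 0) · 2: (4, 2, 4, 1) · 3: (4, 2, 4, 1) · 4: (0, 1, 1, 0) · 5: (0, 1, 1, 0) · 6: (0, 1, 1, 0) · 7: (0, 1, 1, 0)

These 7 weights hit 2 W_11-dot-orbits; sizes (5, 2):

[[1, 4, 5, 6, 7], [2, 3]]


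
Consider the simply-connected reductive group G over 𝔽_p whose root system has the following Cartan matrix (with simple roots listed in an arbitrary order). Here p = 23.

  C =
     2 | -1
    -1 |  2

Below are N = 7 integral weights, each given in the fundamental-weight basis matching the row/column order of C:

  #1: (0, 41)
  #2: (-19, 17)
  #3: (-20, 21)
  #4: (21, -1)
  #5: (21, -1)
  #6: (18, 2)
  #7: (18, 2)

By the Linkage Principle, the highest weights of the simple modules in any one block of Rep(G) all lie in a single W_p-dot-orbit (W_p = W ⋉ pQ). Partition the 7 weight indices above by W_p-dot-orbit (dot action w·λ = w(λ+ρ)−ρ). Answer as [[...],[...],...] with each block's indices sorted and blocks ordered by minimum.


Type A_2, rank 2, |W|=6; reorder rows/cols to standard.

Ā_23 reps of the 7 weights (A_2, coords as presented):

    [1] (19, 3)
    [2] (18, 0)
    [3] (19, 3)
    [4] (22, 0)
    [5] (22, 0)
    [6] (19, 3)
    [7] (19, 3)

These 7 weights hit 3 W_23-dot-orbits; sizes (4, 1, 2):

[[1, 3, 6, 7], [2], [4, 5]]


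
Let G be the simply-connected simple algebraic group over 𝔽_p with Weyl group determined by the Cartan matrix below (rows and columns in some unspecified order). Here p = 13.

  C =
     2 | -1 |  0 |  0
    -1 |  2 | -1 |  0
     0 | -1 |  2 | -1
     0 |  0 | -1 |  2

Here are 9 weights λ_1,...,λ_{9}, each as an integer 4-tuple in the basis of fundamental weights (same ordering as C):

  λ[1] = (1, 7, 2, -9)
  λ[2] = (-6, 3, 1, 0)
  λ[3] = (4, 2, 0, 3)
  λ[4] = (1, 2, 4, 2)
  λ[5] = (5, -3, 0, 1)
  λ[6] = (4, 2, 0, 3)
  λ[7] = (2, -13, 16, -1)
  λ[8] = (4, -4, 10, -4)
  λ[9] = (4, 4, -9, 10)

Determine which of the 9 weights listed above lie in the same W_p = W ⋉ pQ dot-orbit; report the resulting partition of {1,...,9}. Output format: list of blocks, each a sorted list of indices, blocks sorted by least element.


Dynkin diagram of C (from the 6 off-diagonal −1 entries): A_4.

Each λ_j+ρ reduced to Ā_13; 4-tuples below use C's row order:

  [1] (2, 3, 5, 3) · [2] (4, 1, 1, 1) · [3] (5, 3, 1, 4) · [4] (2, 3, 5, 3) · [5] (4, 1, 1, 1) · [6] (5, 3, 1, 4) · [7] (5, 3, 1, 4) · [8] (2, 3, 5, 3) · [9] (2, 3, 5, 3)

3 distinct reps among the 9 weights ⇒ 3 W_13-linkage classes:

[[1, 4, 8, 9], [2, 5], [3, 6, 7]]


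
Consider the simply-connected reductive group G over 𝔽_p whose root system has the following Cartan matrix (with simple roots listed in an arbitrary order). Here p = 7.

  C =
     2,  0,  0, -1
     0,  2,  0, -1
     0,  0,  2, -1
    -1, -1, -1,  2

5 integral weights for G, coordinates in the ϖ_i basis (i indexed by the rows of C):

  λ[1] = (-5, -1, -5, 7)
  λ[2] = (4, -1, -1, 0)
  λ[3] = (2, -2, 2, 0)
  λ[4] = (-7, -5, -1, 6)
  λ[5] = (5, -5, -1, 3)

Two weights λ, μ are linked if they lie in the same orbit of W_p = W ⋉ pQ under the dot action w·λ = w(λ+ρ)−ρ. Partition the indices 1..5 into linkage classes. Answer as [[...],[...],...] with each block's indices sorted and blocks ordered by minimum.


D_4 Cartan matrix, 4 simple roots permuted; ρ=(1,1,1,1).

Ā_7 reps of the 5 weights (D_4, coords as presented):

    [1] (3, 1, 3, 0)
    [2] (5, 0, 0, 1)
    [3] (3, 1, 3, 0)
    [4] (3, 1, 3, 0)
    [5] (3, 1, 3, 0)

Partition of {1..5} into 2 W_7-dot-orbits:

[[1, 3, 4, 5], [2]]


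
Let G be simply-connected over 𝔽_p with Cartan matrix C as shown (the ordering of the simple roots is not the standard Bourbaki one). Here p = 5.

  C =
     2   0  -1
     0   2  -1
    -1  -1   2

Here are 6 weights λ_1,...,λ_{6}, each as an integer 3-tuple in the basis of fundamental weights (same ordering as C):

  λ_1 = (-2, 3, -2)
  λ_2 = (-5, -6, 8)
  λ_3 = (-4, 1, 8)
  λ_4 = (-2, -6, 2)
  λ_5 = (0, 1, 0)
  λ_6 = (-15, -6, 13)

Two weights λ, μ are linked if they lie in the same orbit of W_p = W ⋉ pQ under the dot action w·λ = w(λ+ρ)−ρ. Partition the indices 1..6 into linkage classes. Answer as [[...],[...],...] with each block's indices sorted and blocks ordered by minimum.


A_3 Cartan matrix, 3 simple roots permuted; ρ=(1,1,1).

Alcove-folded reps (p=5, 6 weights, presented ϖ-order):

  1: (1, 2, 1);  2: (0, 1, 0);  3: (1, 2, 1);  4: (2, 2, 1);  5: (1, 2, 1);  6: (0, 1, 0)

Partition of {1..6} into 3 W_5-dot-orbits:

[[1, 3, 5], [2, 6], [4]]


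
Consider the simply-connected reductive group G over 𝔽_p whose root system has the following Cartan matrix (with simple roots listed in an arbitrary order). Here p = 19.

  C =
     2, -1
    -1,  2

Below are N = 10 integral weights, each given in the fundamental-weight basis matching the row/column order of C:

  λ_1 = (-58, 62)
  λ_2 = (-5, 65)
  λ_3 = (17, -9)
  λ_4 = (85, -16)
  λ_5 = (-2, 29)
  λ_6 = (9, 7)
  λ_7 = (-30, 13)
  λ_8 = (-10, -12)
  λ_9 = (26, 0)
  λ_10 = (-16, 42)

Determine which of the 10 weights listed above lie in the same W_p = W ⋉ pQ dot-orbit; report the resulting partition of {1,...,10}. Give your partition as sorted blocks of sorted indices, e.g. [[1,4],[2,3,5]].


Dynkin diagram of C (from the 2 off-diagonal −1 entries): A_2.

Ā_19 reps of the 10 weights (A_2, coords as presented):

  [1] (0, 6)
  [2] (4, 5)
  [3] (10, 8)
  [4] (4, 5)
  [5] (10, 8)
  [6] (10, 8)
  [7] (4, 5)
  [8] (10, 8)
  [9] (10, 8)
  [10] (4, 5)

Grouping the 10 weights by Ā_19-representative: 3 linkage classes.

[[1], [2, 4, 7, 10], [3, 5, 6, 8, 9]]


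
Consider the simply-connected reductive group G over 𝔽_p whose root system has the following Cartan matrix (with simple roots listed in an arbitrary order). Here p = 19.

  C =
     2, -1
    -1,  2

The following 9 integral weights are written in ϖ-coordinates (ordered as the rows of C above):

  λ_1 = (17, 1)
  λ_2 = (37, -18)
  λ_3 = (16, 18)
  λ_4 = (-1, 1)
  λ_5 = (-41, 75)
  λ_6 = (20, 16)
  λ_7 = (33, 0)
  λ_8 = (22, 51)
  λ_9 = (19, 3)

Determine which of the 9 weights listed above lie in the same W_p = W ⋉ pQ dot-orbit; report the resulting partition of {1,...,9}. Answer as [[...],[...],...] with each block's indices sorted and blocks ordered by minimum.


Dynkin diagram of C (from the 2 off-diagonal −1 entries): A_2.

W_19-reps of the 9 weights in Ā_19 (same 2-coord order as C):

  1: (17, 1);  2: (0, 2);  3: (0, 2);  4: (0, 2);  5: (0, 2);  6: (0, 2);  7: (3, 15);  8: (14, 1);  9: (14, 1)

4 distinct reps among the 9 weights ⇒ 4 W_19-linkage classes:

[[1], [2, 3, 4, 5, 6], [7], [8, 9]]


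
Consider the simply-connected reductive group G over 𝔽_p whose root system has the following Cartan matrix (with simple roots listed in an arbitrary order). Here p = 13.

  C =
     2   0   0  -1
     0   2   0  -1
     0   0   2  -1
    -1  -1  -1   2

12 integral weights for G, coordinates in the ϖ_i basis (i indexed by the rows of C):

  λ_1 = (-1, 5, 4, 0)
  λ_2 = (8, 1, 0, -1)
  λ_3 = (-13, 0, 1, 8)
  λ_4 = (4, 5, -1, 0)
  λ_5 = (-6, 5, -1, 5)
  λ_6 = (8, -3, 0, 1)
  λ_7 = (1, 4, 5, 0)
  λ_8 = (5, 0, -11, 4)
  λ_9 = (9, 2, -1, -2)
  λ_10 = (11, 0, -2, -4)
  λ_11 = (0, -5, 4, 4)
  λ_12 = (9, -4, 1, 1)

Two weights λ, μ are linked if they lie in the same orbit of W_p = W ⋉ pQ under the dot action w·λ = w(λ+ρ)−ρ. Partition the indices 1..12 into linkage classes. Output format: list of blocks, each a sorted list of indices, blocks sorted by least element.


Cartan matrix: type D_4 (|W|=192); un-permuting the 4 rows.

λ_j+ρ reflected into Ā_13 (⟨·,θ^∨⟩≤13); 4-tuples as given:

  [1] (0, 6, 5, 1)
  [2] (9, 2, 1, 0)
  [3] (9, 2, 1, 0)
  [4] (5, 6, 0, 1)
  [5] (5, 6, 0, 1)
  [6] (9, 2, 1, 0)
  [7] (1, 4, 5, 1)
  [8] (1, 4, 5, 1)
  [9] (9, 2, 1, 0)
  [10] (6, 1, 1, 2)
  [11] (1, 4, 5, 1)
  [12] (9, 2, 1, 0)

Linkage partition of the 12 weights (5 classes, p=13):

[[1], [2, 3, 6, 9, 12], [4, 5], [7, 8, 11], [10]]


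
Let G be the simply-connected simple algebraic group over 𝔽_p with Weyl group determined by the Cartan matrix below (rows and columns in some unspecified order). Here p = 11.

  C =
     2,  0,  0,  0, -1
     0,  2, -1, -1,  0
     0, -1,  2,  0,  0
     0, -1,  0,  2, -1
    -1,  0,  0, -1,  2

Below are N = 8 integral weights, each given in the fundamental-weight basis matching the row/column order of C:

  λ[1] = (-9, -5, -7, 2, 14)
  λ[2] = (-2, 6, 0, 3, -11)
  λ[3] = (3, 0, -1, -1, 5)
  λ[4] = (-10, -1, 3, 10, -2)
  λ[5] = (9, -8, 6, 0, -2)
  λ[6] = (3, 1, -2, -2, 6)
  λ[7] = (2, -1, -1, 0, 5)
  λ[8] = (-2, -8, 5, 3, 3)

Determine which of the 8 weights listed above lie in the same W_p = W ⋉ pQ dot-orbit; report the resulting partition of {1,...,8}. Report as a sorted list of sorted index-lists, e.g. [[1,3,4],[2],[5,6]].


Root system A_5: the 5×5 matrix C matches after relabeling.

Folding the 8 weights λ_j+ρ into Ā_11 (reps in the given 5-coord order):

  λ_1+ρ ↦ (1, 3, 1, 3, 0);  λ_2+ρ ↦ (3, 0, 0, 1, 6);  λ_3+ρ ↦ (4, 1, 0, 0, 6);  λ_4+ρ ↦ (3, 0, 0, 1, 6);  λ_5+ρ ↦ (3, 0, 0, 1, 6);  λ_6+ρ ↦ (3, 0, 0, 1, 6);  λ_7+ρ ↦ (3, 0, 0, 1, 6);  λ_8+ρ ↦ (1, 3, 1, 3, 0)

Partition of {1..8} into 3 W_11-dot-orbits:

[[1, 8], [2, 4, 5, 6, 7], [3]]


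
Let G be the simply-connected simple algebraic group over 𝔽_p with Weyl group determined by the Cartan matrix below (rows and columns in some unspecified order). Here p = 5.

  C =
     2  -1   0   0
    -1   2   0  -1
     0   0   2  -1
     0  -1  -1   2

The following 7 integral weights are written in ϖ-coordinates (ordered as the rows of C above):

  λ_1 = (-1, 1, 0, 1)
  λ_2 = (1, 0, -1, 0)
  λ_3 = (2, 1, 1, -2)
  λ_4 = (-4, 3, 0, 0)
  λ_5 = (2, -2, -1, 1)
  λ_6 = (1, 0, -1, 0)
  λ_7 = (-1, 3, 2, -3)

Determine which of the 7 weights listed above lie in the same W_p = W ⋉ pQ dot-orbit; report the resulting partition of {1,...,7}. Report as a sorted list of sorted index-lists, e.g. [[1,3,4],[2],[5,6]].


Cartan matrix: type A_4 (|W|=120); un-permuting the 4 rows.

Ā_5 reps of the 7 weights (A_4, coords as presented):

  λ_1+ρ ↦ (0, 2, 1, 2) · λ_2+ρ ↦ (2, 1, 0, 1) · λ_3+ρ ↦ (2, 1, 0, 1) · λ_4+ρ ↦ (2, 1, 0, 1) · λ_5+ρ ↦ (2, 1, 0, 1) · λ_6+ρ ↦ (2, 1, 0, 1) · λ_7+ρ ↦ (0, 2, 1, 2)

These 7 weights hit 2 W_5-dot-orbits; sizes (2, 5):

[[1, 7], [2, 3, 4, 5, 6]]


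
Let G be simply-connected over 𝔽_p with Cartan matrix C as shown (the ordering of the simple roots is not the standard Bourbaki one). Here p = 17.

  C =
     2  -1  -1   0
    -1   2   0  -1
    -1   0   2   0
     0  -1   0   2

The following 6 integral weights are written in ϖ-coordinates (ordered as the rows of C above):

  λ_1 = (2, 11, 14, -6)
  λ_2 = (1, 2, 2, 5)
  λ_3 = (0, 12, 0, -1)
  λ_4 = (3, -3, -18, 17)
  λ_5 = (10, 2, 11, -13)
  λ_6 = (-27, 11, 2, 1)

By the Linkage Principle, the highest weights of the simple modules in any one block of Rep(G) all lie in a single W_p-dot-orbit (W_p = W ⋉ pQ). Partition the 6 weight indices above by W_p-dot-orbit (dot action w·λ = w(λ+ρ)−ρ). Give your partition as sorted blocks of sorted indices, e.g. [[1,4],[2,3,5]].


A_4 Cartan matrix, 4 simple roots permuted; ρ=(1,1,1,1).

W_17-reps of the 6 weights in Ā_17 (same 4-coord order as C):

  λ_1+ρ ↦ (2, 1, 2, 7) · λ_2+ρ ↦ (2, 3, 3, 6) · λ_3+ρ ↦ (1, 13, 1, 0) · λ_4+ρ ↦ (1, 13, 1, 0) · λ_5+ρ ↦ (2, 3, 3, 6) · λ_6+ρ ↦ (2, 3, 3, 6)

Linkage partition of the 6 weights (3 classes, p=17):

[[1], [2, 5, 6], [3, 4]]


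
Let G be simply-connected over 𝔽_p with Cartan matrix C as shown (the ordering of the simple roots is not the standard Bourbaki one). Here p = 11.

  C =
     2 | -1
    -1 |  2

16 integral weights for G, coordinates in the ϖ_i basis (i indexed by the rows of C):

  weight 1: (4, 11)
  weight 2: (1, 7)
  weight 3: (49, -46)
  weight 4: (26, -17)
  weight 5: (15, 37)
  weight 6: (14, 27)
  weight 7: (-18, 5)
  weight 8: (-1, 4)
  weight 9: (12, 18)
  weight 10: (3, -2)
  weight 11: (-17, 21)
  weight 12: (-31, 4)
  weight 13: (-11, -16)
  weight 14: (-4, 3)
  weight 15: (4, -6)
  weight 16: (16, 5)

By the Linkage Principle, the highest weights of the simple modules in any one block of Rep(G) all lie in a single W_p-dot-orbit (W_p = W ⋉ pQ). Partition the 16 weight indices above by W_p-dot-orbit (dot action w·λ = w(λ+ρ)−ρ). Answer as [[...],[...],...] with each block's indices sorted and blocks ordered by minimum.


Cartan matrix: type A_2 (|W|=6); un-permuting the 2 rows.

Each λ_j+ρ reduced to Ā_11; 2-tuples below use C's row order:

  1: (1, 5);  2: (2, 8);  3: (1, 5);  4: (0, 5);  5: (1, 5);  6: (6, 1);  7: (0, 5);  8: (0, 5);  9: (2, 8);  10: (3, 1);  11: (0, 5);  12: (3, 5);  13: (3, 1);  14: (3, 1);  15: (0, 5);  16: (1, 5)

The 16 indices split into 6 linkage classes (same alcove rep ⇔ same W_11-dot-orbit):

[[1, 3, 5, 16], [2, 9], [4, 7, 8, 11, 15], [6], [10, 13, 14], [12]]
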